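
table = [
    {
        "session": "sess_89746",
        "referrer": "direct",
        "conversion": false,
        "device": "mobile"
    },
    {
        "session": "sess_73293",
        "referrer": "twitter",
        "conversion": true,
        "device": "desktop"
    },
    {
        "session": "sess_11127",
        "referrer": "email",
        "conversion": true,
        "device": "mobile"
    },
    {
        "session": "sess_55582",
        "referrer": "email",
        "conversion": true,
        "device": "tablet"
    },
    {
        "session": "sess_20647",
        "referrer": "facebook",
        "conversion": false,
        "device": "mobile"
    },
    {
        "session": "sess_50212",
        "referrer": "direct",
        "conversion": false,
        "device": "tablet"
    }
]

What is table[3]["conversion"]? True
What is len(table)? 6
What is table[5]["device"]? "tablet"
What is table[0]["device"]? "mobile"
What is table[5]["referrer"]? "direct"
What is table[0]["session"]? "sess_89746"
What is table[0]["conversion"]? False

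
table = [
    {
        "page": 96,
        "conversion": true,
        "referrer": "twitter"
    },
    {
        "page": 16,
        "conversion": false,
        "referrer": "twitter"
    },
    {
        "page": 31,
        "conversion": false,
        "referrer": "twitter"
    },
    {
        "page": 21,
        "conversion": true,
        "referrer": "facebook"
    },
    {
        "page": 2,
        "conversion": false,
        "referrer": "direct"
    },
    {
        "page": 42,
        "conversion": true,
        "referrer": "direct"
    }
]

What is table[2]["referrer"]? "twitter"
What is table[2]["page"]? 31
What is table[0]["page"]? 96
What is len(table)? 6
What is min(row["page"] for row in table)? 2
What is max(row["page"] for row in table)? 96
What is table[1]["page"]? 16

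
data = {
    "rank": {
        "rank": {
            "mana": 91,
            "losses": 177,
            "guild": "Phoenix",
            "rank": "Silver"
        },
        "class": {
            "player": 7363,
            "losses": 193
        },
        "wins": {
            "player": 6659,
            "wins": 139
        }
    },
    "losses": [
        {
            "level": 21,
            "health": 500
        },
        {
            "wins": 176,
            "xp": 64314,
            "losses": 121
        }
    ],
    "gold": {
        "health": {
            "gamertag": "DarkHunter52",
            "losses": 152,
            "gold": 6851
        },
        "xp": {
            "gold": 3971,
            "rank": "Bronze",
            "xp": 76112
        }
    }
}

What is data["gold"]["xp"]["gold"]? 3971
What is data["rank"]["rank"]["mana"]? 91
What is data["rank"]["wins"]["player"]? 6659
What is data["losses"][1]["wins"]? 176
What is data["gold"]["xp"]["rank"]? "Bronze"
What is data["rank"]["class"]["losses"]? 193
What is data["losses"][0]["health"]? 500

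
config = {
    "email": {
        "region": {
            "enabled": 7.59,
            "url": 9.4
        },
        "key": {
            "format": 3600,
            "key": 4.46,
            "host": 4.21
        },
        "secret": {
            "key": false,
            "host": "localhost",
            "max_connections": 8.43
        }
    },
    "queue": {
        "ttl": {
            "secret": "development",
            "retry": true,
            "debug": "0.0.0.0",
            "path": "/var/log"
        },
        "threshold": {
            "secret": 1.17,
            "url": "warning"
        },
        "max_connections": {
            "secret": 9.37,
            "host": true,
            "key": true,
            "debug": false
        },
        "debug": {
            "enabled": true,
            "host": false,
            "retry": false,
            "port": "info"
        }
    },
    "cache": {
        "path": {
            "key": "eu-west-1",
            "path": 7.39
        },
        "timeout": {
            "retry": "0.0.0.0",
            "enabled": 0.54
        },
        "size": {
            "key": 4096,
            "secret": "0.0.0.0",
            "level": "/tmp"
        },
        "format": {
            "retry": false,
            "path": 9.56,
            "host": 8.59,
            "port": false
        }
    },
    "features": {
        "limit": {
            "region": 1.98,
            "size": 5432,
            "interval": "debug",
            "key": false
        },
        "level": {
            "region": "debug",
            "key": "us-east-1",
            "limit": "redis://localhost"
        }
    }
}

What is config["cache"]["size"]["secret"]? "0.0.0.0"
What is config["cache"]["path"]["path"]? 7.39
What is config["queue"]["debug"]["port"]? "info"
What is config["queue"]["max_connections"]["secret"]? 9.37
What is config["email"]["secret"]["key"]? False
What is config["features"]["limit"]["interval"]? "debug"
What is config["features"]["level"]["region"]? "debug"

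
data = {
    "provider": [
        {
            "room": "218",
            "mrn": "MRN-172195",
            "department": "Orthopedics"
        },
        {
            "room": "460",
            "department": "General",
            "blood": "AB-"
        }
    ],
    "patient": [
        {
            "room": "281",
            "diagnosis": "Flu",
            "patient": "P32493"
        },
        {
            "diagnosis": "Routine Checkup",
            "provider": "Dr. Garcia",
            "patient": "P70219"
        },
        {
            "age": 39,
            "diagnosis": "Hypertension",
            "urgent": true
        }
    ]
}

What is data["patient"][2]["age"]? 39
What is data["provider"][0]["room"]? "218"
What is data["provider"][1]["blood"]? "AB-"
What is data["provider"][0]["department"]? "Orthopedics"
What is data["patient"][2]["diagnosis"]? "Hypertension"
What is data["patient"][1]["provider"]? "Dr. Garcia"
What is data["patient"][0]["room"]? "281"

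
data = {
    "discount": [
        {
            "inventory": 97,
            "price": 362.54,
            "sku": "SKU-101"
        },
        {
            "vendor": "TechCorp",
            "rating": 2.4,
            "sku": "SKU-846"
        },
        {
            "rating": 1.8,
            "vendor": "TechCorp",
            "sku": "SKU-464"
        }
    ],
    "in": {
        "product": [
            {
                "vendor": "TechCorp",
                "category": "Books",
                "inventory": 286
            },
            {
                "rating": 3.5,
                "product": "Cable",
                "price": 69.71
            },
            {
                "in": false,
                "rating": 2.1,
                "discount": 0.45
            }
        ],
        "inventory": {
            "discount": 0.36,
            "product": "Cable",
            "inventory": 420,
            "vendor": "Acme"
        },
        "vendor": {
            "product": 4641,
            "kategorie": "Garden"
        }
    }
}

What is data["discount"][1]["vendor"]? "TechCorp"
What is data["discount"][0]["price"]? 362.54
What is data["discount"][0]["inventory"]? 97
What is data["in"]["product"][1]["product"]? "Cable"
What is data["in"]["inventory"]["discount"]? 0.36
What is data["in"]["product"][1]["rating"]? 3.5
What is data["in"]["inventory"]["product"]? "Cable"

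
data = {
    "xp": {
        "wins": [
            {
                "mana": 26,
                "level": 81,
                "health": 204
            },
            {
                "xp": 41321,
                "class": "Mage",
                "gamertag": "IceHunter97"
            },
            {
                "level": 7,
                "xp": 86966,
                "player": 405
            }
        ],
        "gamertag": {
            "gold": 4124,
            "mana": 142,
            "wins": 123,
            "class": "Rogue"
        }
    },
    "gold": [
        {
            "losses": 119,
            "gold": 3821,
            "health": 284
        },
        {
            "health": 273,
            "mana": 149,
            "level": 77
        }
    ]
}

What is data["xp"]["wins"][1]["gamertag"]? "IceHunter97"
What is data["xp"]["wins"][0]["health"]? 204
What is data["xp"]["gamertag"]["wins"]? 123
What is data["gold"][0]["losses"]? 119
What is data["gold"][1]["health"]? 273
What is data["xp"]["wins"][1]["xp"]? 41321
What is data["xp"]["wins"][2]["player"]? 405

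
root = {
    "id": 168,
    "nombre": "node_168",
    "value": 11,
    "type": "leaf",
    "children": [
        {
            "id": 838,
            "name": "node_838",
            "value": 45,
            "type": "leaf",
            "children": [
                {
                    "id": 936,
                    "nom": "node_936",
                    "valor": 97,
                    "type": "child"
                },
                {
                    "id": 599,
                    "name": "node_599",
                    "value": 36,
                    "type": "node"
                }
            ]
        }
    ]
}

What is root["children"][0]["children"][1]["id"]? 599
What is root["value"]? 11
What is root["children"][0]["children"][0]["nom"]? "node_936"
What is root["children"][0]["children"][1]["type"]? "node"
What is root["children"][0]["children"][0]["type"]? "child"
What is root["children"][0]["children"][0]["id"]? 936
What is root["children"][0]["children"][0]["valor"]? 97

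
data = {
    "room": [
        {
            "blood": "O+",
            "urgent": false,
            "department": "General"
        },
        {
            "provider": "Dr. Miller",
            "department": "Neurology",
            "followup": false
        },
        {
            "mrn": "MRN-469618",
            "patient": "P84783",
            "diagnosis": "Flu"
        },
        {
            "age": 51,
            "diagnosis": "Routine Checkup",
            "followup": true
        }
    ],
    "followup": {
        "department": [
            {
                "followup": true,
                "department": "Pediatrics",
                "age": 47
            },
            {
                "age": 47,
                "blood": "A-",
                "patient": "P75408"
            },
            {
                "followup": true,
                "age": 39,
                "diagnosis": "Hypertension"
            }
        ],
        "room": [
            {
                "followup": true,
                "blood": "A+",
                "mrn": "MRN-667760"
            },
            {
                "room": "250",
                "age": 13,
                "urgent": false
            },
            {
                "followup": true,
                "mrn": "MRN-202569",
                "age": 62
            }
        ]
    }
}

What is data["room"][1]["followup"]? False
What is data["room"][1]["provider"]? "Dr. Miller"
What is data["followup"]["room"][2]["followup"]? True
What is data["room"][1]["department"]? "Neurology"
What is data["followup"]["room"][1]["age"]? 13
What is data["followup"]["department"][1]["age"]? 47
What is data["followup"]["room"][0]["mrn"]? "MRN-667760"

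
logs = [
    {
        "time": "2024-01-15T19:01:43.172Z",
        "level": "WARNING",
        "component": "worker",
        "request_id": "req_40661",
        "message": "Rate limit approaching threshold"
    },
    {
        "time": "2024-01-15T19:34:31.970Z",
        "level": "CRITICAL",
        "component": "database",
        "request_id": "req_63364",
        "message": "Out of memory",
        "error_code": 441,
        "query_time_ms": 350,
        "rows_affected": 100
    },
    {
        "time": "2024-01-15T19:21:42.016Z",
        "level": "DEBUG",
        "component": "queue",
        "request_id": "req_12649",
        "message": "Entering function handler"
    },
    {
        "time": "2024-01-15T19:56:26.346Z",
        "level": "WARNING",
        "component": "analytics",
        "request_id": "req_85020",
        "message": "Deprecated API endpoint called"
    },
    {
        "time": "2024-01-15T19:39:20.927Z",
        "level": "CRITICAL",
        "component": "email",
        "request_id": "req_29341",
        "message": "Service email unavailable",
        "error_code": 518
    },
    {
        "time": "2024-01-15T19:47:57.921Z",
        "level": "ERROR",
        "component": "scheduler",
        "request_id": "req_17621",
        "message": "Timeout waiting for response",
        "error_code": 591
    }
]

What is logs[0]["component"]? "worker"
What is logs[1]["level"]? "CRITICAL"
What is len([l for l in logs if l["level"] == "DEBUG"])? 1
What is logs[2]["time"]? "2024-01-15T19:21:42.016Z"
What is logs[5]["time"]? "2024-01-15T19:47:57.921Z"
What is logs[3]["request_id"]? "req_85020"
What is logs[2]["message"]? "Entering function handler"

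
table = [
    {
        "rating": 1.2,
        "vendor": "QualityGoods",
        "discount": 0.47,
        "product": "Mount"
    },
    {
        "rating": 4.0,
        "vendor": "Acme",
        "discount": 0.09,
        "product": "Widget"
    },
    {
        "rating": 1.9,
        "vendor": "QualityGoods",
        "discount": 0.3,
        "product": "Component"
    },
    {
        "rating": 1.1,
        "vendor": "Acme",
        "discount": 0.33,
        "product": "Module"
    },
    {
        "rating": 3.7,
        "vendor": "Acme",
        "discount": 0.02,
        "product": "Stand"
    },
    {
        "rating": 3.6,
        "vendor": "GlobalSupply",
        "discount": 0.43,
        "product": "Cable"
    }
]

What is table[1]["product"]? "Widget"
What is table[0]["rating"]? 1.2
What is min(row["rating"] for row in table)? 1.1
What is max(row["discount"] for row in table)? 0.47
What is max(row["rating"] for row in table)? 4.0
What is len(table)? 6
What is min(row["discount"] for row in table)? 0.02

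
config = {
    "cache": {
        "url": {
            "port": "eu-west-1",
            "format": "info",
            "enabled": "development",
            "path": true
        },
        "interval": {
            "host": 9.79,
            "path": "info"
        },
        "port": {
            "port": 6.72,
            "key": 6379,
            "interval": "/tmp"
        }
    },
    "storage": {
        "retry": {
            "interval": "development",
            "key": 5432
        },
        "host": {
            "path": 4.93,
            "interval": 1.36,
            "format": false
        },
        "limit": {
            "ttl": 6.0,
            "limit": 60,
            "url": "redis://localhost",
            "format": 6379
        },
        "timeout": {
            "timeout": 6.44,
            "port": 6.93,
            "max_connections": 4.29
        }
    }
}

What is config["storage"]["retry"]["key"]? 5432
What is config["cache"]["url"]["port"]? "eu-west-1"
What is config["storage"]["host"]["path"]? 4.93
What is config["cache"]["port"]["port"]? 6.72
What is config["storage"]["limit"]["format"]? 6379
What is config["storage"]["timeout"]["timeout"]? 6.44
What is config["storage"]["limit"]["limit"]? 60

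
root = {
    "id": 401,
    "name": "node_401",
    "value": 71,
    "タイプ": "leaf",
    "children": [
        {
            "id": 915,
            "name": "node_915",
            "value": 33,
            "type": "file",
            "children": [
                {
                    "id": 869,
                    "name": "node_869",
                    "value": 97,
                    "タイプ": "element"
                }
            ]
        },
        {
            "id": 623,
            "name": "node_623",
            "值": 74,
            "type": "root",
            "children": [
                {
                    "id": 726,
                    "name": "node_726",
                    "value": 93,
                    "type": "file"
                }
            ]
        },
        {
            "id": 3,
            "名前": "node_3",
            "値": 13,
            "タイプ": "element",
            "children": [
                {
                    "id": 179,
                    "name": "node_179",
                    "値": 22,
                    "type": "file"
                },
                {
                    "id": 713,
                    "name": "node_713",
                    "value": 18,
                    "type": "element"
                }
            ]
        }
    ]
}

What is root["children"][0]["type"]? "file"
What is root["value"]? 71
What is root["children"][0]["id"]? 915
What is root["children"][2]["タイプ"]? "element"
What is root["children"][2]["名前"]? "node_3"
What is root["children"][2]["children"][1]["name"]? "node_713"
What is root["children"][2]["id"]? 3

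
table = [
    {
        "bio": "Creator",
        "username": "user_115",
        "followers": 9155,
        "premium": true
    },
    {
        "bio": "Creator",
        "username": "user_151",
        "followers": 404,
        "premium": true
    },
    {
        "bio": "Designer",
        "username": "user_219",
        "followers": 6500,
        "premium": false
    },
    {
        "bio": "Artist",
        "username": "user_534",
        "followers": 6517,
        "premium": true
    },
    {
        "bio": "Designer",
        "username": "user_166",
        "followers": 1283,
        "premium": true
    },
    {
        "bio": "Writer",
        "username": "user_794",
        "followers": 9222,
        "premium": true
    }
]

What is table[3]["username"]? "user_534"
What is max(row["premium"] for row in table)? True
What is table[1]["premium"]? True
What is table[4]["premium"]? True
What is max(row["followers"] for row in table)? 9222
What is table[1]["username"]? "user_151"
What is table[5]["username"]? "user_794"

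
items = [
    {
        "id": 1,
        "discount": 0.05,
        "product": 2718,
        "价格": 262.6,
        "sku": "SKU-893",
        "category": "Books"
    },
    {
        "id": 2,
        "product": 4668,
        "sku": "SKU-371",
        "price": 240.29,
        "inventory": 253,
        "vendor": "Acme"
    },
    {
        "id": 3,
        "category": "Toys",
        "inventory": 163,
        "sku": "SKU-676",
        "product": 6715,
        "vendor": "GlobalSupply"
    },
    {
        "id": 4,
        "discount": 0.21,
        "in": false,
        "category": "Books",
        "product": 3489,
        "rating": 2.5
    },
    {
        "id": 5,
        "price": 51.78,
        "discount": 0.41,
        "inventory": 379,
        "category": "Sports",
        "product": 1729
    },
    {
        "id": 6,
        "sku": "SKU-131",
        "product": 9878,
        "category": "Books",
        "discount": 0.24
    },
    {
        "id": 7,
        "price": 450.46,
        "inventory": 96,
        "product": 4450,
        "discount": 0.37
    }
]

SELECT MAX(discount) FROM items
0.41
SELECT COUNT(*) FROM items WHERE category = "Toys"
1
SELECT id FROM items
[1, 2, 3, 4, 5, 6, 7]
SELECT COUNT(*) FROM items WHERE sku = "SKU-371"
1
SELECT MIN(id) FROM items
1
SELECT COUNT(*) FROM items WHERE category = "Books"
3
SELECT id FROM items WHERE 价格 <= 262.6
[1]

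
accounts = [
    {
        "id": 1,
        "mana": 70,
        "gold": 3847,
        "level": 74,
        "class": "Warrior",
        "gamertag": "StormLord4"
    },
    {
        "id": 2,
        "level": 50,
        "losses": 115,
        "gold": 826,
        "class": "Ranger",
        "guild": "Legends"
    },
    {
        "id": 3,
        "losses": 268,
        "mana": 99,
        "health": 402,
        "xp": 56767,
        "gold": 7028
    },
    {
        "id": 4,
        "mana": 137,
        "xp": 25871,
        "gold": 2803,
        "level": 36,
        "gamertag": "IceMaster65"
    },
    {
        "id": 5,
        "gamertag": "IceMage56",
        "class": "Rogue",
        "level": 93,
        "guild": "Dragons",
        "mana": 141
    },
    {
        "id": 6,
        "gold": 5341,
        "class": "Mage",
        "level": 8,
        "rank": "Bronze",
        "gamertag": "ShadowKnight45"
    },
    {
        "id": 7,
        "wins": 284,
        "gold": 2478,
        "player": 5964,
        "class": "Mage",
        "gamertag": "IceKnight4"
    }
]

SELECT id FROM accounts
[1, 2, 3, 4, 5, 6, 7]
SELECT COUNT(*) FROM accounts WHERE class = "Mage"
2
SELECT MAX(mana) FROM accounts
141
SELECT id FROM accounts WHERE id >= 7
[7]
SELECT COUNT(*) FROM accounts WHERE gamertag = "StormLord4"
1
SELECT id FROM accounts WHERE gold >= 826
[1, 2, 3, 4, 6, 7]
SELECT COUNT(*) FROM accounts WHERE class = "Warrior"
1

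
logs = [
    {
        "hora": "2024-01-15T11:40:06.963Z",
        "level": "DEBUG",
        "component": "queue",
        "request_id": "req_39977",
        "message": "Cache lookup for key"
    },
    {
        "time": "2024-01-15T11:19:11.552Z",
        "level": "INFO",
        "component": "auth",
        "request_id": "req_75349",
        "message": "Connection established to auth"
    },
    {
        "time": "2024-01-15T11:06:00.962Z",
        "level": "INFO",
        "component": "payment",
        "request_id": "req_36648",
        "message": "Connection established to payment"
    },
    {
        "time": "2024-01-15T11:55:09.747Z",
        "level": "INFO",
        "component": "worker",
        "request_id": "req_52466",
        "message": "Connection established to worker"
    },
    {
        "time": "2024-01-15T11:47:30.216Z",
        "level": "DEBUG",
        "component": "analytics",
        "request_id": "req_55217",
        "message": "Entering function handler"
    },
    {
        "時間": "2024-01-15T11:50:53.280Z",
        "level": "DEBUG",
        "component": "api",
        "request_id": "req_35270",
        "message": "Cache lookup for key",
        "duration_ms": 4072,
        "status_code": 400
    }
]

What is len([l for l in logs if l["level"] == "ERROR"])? 0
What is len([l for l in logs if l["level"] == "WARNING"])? 0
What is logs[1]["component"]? "auth"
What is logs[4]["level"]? "DEBUG"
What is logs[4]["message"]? "Entering function handler"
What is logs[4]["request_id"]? "req_55217"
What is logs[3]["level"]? "INFO"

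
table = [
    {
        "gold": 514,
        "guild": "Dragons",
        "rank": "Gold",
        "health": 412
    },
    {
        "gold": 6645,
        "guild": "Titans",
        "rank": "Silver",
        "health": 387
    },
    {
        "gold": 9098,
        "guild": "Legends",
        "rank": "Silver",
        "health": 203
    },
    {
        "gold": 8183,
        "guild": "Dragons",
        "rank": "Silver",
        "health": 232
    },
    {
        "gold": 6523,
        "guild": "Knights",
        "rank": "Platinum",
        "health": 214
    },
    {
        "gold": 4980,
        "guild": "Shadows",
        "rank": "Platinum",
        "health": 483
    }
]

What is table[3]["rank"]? "Silver"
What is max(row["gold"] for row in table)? 9098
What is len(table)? 6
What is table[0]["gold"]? 514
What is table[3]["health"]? 232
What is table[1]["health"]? 387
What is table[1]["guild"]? "Titans"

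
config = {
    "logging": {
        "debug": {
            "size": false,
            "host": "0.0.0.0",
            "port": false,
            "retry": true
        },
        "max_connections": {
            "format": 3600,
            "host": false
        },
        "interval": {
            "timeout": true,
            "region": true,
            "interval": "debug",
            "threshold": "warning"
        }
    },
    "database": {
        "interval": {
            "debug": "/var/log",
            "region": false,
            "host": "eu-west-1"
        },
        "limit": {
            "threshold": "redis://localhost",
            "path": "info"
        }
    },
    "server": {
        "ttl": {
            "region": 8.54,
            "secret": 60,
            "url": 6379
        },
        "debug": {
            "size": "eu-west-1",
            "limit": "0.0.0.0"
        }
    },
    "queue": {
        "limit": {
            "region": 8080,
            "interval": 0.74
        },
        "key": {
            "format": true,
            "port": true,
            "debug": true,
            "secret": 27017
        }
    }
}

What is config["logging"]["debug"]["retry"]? True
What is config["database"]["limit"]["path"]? "info"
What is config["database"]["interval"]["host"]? "eu-west-1"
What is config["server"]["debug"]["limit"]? "0.0.0.0"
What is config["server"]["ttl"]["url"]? 6379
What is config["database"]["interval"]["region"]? False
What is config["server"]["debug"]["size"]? "eu-west-1"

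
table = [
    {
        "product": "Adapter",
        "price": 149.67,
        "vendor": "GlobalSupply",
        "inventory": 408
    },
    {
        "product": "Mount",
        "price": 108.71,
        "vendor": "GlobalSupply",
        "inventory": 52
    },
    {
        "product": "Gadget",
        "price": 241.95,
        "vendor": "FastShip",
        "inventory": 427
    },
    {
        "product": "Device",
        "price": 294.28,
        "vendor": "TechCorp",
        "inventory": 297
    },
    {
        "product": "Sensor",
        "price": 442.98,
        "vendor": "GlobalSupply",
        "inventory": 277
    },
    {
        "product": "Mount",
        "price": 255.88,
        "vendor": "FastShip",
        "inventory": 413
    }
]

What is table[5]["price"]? 255.88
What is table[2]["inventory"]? 427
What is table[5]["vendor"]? "FastShip"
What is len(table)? 6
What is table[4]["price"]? 442.98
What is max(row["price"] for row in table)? 442.98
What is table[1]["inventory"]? 52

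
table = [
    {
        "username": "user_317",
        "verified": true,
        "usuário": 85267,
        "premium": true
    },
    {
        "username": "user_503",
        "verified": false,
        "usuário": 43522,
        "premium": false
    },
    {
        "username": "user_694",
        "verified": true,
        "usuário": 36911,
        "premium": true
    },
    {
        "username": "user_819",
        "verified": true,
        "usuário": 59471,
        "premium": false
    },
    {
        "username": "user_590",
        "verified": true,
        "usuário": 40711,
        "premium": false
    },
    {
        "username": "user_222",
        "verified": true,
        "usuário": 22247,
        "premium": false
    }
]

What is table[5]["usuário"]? 22247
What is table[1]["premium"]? False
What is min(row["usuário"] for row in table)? 22247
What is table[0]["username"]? "user_317"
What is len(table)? 6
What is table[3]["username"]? "user_819"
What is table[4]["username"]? "user_590"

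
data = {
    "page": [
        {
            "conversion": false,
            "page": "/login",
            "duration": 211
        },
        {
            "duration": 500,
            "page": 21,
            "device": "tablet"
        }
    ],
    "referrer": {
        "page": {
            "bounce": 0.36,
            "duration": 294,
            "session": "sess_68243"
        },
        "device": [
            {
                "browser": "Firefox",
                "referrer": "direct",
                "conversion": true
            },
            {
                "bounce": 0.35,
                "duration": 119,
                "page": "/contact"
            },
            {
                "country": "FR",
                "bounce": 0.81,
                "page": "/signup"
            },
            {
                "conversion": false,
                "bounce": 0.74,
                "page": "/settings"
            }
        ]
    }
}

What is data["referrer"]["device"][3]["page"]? "/settings"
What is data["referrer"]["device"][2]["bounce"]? 0.81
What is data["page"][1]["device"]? "tablet"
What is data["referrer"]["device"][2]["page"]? "/signup"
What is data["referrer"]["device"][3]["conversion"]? False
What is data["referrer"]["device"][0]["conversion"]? True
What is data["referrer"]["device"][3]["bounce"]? 0.74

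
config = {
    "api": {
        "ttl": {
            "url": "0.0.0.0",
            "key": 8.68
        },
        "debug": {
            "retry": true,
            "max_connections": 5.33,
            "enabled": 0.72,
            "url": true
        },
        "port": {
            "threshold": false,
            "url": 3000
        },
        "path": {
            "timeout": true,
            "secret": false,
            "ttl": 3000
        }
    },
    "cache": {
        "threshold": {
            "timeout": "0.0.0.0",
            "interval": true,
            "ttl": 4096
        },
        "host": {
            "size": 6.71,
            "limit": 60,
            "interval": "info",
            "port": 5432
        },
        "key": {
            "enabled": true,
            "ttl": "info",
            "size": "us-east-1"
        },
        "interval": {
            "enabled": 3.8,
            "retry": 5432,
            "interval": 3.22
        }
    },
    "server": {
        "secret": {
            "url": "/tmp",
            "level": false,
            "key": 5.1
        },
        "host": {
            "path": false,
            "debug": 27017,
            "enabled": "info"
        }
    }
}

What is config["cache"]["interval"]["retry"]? 5432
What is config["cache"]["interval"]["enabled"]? 3.8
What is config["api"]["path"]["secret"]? False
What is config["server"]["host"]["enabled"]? "info"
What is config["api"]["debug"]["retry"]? True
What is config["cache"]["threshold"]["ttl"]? 4096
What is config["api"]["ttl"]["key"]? 8.68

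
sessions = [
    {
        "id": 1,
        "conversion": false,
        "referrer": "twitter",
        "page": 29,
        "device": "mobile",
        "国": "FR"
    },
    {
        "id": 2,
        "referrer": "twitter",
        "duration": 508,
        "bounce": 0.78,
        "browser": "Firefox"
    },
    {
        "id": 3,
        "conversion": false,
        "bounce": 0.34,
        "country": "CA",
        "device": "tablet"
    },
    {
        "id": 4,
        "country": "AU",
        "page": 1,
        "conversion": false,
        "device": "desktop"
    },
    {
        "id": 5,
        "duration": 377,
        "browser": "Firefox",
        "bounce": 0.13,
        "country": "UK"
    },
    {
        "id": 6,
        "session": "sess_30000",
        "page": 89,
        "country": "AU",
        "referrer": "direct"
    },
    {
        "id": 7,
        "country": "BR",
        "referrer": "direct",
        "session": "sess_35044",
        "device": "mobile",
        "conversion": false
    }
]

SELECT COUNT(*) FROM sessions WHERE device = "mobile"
2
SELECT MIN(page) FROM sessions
1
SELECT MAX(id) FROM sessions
7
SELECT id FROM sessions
[1, 2, 3, 4, 5, 6, 7]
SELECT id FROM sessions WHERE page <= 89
[1, 4, 6]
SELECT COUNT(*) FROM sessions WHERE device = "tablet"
1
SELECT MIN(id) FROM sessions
1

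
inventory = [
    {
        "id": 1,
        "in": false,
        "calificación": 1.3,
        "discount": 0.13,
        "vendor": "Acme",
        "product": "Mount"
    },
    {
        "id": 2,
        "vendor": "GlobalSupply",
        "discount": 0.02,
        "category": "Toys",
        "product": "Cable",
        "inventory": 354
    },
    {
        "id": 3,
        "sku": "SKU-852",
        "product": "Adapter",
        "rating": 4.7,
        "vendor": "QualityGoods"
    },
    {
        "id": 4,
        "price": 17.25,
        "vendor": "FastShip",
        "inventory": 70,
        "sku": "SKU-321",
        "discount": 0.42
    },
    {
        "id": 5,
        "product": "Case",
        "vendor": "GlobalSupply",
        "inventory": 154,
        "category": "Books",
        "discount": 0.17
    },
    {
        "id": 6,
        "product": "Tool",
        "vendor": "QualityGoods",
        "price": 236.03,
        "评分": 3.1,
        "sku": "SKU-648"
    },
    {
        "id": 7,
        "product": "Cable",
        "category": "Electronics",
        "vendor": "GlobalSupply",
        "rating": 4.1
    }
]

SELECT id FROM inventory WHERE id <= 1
[1]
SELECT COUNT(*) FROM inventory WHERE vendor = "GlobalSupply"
3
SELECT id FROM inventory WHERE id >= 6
[6, 7]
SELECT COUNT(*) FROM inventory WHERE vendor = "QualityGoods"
2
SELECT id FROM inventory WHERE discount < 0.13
[2]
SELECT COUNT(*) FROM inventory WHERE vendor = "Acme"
1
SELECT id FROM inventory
[1, 2, 3, 4, 5, 6, 7]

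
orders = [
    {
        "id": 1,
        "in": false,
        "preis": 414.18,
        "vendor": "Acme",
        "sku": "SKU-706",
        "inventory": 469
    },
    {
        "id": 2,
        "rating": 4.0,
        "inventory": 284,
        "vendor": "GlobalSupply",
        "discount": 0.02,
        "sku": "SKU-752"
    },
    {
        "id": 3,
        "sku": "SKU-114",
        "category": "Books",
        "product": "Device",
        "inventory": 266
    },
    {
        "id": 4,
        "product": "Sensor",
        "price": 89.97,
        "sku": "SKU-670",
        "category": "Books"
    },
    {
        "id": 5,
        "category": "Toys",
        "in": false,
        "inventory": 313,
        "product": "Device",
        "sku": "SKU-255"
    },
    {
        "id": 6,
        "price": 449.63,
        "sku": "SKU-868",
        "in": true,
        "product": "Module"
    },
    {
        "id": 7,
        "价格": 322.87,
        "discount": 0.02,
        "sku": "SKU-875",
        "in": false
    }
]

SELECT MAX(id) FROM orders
7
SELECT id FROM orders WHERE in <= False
[1, 5, 7]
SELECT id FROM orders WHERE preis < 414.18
[]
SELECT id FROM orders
[1, 2, 3, 4, 5, 6, 7]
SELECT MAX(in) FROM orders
True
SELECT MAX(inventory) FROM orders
469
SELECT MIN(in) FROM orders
False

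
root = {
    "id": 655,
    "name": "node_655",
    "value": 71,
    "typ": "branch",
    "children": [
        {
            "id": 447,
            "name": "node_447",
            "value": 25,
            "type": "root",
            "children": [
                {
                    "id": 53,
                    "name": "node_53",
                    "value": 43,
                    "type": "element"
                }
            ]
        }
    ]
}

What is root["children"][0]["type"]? "root"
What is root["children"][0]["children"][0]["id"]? 53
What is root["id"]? 655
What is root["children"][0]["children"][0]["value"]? 43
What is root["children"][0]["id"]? 447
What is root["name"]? "node_655"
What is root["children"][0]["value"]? 25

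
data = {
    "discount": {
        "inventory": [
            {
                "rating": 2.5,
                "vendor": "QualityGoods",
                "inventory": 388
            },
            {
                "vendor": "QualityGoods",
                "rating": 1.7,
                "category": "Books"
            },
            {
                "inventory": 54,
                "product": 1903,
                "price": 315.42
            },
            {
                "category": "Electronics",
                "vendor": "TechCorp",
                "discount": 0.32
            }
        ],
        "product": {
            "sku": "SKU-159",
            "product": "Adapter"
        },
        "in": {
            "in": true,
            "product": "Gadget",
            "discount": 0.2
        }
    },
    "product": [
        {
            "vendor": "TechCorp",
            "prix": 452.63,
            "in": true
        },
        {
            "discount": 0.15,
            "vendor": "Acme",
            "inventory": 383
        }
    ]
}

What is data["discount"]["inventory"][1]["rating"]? 1.7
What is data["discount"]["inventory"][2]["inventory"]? 54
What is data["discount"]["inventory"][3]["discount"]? 0.32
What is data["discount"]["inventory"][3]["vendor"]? "TechCorp"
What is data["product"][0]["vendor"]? "TechCorp"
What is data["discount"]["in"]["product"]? "Gadget"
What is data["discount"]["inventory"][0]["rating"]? 2.5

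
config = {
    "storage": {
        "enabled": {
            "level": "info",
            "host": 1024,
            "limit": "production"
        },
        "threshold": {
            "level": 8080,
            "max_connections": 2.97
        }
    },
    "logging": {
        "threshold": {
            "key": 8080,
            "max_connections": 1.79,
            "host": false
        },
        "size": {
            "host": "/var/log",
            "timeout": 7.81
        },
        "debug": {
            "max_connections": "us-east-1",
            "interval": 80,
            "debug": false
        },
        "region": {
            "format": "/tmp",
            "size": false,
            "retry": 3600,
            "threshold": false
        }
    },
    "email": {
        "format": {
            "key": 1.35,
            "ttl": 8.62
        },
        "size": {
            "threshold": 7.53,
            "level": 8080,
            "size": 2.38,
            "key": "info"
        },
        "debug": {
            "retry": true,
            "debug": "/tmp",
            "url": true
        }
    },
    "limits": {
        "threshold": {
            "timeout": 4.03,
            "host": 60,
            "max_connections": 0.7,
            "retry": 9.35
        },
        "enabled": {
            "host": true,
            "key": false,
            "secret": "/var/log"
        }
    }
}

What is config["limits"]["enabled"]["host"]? True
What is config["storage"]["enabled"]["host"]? 1024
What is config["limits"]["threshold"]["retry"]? 9.35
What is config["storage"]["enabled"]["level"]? "info"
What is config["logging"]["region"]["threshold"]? False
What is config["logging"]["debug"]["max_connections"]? "us-east-1"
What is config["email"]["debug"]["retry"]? True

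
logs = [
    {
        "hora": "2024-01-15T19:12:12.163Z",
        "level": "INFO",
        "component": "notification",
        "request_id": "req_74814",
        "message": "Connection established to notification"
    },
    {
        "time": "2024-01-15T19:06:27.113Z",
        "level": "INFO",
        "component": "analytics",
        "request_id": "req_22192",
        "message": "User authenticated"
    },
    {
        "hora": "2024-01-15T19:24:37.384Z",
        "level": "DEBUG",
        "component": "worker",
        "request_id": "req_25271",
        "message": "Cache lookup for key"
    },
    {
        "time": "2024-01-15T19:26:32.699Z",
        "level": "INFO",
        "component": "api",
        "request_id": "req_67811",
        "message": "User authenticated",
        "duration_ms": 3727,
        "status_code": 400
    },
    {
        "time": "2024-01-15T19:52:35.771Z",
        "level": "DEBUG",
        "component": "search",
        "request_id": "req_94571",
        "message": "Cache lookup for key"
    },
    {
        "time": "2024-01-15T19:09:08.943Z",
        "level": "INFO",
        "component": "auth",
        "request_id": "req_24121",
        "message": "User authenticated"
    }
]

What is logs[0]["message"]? "Connection established to notification"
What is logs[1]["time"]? "2024-01-15T19:06:27.113Z"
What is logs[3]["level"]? "INFO"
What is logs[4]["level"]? "DEBUG"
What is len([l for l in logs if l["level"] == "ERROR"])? 0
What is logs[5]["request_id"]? "req_24121"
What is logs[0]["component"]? "notification"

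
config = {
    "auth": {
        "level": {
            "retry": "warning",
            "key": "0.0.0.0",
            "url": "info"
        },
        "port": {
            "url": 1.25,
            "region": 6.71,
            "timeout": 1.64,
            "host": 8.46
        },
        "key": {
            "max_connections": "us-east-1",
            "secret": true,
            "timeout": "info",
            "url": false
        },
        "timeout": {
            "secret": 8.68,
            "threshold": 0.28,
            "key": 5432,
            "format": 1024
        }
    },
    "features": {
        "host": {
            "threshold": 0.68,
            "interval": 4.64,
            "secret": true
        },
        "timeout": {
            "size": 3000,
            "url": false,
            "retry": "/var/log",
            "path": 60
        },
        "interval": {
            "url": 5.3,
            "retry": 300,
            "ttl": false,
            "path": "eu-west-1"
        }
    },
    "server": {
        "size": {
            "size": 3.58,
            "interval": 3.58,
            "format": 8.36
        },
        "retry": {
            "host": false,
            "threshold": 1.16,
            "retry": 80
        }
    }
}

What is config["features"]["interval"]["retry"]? 300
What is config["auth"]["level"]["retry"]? "warning"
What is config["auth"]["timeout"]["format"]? 1024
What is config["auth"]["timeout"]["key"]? 5432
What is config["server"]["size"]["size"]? 3.58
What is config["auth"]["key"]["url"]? False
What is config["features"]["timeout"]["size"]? 3000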